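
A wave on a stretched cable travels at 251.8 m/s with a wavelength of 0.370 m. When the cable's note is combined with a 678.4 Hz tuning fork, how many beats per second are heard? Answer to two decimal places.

2.14 Hz

Source frequency f = v/λ = 251.8/0.370 = 680.5405 Hz.
f_beat = |680.5405 − 678.4| = 2.14 Hz.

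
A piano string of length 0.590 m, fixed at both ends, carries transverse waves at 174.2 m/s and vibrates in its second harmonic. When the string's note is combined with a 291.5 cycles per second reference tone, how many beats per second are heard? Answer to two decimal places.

3.75 Hz

For a string fixed at both ends, f_n = n·v/(2L) = 2·174.2/(2·0.590) = 295.2542 Hz.
f_beat = |295.2542 − 291.5| = 3.75 Hz.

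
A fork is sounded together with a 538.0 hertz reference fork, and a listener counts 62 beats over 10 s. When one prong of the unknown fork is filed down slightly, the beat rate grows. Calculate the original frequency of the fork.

Beat frequency = 62/10 = 6.2 Hz.
|f − 538.0| = 6.2, so the fork was at either 531.8 Hz or 544.2 Hz.
Filing a prong removes mass and raises the fork's frequency; the adjustment raises the fork's frequency.
The beat rate rose, so the adjustment moved the fork further from 538.0 Hz — it was already above the reference.

544.2 Hz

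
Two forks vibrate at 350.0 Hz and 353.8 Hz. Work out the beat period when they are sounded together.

0.263 s

f_beat = |350.0 − 353.8| = 3.8 Hz.
Beat period T = 1 / f_beat = 1 / 3.8 s.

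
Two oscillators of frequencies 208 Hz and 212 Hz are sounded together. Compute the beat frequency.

4 Hz

The beat frequency equals the magnitude of the frequency difference.
|208 − 212| = 4 Hz.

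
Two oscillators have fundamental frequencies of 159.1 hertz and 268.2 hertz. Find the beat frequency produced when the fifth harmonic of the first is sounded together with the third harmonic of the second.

9.1 Hz

Fifth harmonic of the first: 5·159.1 = 795.5 Hz.
Third harmonic of the second: 3·268.2 = 804.6 Hz.
f_beat = |795.5 − 804.6| = 9.1 Hz.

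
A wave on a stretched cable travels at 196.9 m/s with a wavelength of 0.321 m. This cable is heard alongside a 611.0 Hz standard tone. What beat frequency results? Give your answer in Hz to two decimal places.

2.40 Hz

Source frequency f = v/λ = 196.9/0.321 = 613.3956 Hz.
f_beat = |613.3956 − 611.0| = 2.40 Hz.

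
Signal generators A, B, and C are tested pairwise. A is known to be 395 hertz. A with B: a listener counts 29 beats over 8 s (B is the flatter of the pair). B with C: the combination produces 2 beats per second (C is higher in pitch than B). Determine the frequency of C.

A–B: Beat frequency = 29/8 = 3.625 Hz.
B is below A, so f_B = 395 − 3.625 = 391.375 Hz.
C is above B, so f_C = 391.375 + 2 = 393.375 Hz.

393.375 Hz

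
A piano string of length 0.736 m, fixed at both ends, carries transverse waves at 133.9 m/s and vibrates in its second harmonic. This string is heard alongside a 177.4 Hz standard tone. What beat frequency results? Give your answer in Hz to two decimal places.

For a string fixed at both ends, f_n = n·v/(2L) = 2·133.9/(2·0.736) = 181.9293 Hz.
f_beat = |181.9293 − 177.4| = 4.53 Hz.

4.53 Hz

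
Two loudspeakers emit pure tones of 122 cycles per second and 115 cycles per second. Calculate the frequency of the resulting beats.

7 Hz

f_beat = |f₁ − f₂|.
|122 − 115| = 7 Hz.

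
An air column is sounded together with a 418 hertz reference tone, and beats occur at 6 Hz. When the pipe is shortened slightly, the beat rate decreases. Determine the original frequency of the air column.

412 Hz

|f − 418| = 6, so the air column was at either 412 Hz or 424 Hz.
A shorter pipe has a higher fundamental; the adjustment raises the air column's frequency.
The beat rate fell, so the adjustment moved the air column toward 418 Hz — it must have started below the reference.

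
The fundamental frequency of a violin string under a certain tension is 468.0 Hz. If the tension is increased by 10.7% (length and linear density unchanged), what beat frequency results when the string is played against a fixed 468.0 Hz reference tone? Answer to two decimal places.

24.40 Hz

For a string, f ∝ √T, so the new frequency is 468.0·√1.107 = 492.4018 Hz.
f_beat = |492.4018 − 468.0| = 24.40 Hz.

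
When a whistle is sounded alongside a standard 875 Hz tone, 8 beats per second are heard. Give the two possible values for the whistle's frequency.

867 Hz or 883 Hz

|f − 875| = 8, so f = 875 ± 8.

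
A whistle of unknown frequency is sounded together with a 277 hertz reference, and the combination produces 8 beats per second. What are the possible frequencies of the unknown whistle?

|f − 277| = 8, so f = 277 ± 8.

269 Hz or 285 Hz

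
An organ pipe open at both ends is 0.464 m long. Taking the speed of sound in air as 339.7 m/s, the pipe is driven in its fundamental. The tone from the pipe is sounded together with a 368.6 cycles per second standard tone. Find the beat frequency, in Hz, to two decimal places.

2.54 Hz

Open pipe: f_n = n·v/(2L) = 1·339.7/(2·0.464) = 366.0560 Hz.
f_beat = |366.0560 − 368.6| = 2.54 Hz.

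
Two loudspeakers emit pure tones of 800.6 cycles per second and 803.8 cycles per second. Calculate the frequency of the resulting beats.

Beats arise from superposition of two nearby frequencies; the beat rate is |f₁ − f₂|.
|800.6 − 803.8| = 3.2 Hz.

3.2 Hz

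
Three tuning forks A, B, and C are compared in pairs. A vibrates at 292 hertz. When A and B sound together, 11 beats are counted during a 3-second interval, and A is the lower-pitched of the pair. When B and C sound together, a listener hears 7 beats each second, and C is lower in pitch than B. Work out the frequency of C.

A–B: Beat frequency = 11/3 = 3.6667 Hz.
B is above A, so f_B = 292 + 3.6667 = 295.6667 Hz.
C is below B, so f_C = 295.6667 − 7 = 288.6667 Hz.

288.6667 Hz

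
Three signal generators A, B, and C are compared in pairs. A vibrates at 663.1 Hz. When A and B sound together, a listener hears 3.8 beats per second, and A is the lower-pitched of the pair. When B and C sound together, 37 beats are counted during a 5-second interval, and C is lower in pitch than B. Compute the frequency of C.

659.5 Hz

B is above A, so f_B = 663.1 + 3.8 = 666.9 Hz.
B–C: Beat frequency = 37/5 = 7.4 Hz.
C is below B, so f_C = 666.9 − 7.4 = 659.5 Hz.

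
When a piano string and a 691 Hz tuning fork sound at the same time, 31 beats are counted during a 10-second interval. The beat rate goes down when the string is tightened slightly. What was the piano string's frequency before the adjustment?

687.9 Hz

Beat frequency = 31/10 = 3.1 Hz.
|f − 691| = 3.1, so the piano string was at either 687.9 Hz or 694.1 Hz.
Increasing tension raises a string's frequency; the adjustment raises the piano string's frequency.
The beat rate fell, so the adjustment moved the piano string toward 691 Hz — it must have started below the reference.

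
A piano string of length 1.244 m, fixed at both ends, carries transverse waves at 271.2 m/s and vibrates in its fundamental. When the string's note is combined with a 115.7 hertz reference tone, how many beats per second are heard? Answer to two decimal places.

For a string fixed at both ends, f_n = n·v/(2L) = 1·271.2/(2·1.244) = 109.0032 Hz.
f_beat = |109.0032 − 115.7| = 6.70 Hz.

6.70 Hz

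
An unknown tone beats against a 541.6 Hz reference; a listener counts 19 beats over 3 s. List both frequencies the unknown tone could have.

Beat frequency = 19/3 = 6.3333 Hz.
|f − 541.6| = 6.3333, so f = 541.6 ± 6.3333.

535.2667 Hz or 547.9333 Hz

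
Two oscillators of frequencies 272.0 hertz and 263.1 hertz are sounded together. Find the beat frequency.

8.9 Hz

f_beat = |f₁ − f₂|.
|272.0 − 263.1| = 8.9 Hz.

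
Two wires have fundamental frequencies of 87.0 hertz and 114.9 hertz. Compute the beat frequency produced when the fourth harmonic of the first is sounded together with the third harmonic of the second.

3.3 Hz

Fourth harmonic of the first: 4·87.0 = 348.0 Hz.
Third harmonic of the second: 3·114.9 = 344.7 Hz.
f_beat = |348.0 − 344.7| = 3.3 Hz.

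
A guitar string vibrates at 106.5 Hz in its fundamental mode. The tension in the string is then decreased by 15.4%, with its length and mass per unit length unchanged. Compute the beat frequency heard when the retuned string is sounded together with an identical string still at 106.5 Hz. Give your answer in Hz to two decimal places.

8.54 Hz

For a string, f ∝ √T, so the new frequency is 106.5·√0.846 = 97.9568 Hz.
f_beat = |97.9568 − 106.5| = 8.54 Hz.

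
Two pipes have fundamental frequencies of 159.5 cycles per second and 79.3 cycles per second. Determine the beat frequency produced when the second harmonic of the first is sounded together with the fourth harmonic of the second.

1.8 Hz

Second harmonic of the first: 2·159.5 = 319.0 Hz.
Fourth harmonic of the second: 4·79.3 = 317.2 Hz.
f_beat = |319.0 − 317.2| = 1.8 Hz.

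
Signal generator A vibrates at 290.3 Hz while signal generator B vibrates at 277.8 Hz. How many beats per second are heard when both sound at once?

The beat frequency equals the magnitude of the frequency difference.
|290.3 − 277.8| = 12.5 Hz.

12.5 Hz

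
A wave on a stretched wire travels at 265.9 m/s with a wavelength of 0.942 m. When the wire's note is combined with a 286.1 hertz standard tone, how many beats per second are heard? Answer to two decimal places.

3.83 Hz

Source frequency f = v/λ = 265.9/0.942 = 282.2718 Hz.
f_beat = |282.2718 − 286.1| = 3.83 Hz.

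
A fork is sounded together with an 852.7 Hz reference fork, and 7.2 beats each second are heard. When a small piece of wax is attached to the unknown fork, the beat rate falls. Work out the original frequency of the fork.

|f − 852.7| = 7.2, so the fork was at either 845.5 Hz or 859.9 Hz.
Loading a fork with wax lowers its frequency; the adjustment lowers the fork's frequency.
The beat rate fell, so the adjustment moved the fork toward 852.7 Hz — it must have started above the reference.

859.9 Hz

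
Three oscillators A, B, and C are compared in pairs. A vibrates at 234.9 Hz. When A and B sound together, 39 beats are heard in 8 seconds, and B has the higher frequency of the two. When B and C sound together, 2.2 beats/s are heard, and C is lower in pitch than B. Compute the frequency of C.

237.575 Hz

A–B: Beat frequency = 39/8 = 4.875 Hz.
B is above A, so f_B = 234.9 + 4.875 = 239.775 Hz.
C is below B, so f_C = 239.775 − 2.2 = 237.575 Hz.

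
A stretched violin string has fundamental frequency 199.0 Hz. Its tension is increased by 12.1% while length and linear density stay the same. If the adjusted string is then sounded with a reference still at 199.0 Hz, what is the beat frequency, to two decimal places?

11.70 Hz

For a string, f ∝ √T, so the new frequency is 199.0·√1.121 = 210.6958 Hz.
f_beat = |210.6958 − 199.0| = 11.70 Hz.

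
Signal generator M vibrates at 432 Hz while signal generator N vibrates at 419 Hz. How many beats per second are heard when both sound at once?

f_beat = |f₁ − f₂|.
|432 − 419| = 13 Hz.

13 Hz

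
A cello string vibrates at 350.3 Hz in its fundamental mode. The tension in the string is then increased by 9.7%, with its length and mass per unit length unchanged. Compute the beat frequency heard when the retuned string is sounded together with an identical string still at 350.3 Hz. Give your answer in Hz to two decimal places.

For a string, f ∝ √T, so the new frequency is 350.3·√1.097 = 366.8964 Hz.
f_beat = |366.8964 − 350.3| = 16.60 Hz.

16.60 Hz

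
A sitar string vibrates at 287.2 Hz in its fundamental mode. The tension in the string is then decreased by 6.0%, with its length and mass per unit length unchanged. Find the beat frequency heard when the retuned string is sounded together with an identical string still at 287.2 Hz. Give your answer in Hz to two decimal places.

8.75 Hz

For a string, f ∝ √T, so the new frequency is 287.2·√0.940 = 278.4507 Hz.
f_beat = |278.4507 − 287.2| = 8.75 Hz.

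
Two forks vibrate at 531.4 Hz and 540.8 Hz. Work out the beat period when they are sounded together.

0.106 s

f_beat = |531.4 − 540.8| = 9.4 Hz.
Beat period T = 1 / f_beat = 1 / 9.4 s.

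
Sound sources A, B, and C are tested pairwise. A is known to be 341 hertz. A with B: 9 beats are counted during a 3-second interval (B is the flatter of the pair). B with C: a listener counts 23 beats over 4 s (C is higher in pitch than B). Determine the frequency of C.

A–B: Beat frequency = 9/3 = 3 Hz.
B is below A, so f_B = 341 − 3 = 338 Hz.
B–C: Beat frequency = 23/4 = 5.75 Hz.
C is above B, so f_C = 338 + 5.75 = 343.75 Hz.

343.75 Hz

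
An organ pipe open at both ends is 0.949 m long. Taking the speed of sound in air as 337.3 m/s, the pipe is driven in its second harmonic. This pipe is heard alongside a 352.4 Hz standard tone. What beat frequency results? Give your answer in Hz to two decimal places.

3.03 Hz

Open pipe: f_n = n·v/(2L) = 2·337.3/(2·0.949) = 355.4268 Hz.
f_beat = |355.4268 − 352.4| = 3.03 Hz.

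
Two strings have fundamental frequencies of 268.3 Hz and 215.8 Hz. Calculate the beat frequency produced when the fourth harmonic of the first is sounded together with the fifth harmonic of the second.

Fourth harmonic of the first: 4·268.3 = 1073.2 Hz.
Fifth harmonic of the second: 5·215.8 = 1079.0 Hz.
f_beat = |1073.2 − 1079.0| = 5.8 Hz.

5.8 Hz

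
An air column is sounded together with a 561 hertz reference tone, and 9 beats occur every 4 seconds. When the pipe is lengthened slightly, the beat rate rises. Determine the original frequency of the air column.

558.75 Hz

Beat frequency = 9/4 = 2.25 Hz.
|f − 561| = 2.25, so the air column was at either 558.75 Hz or 563.25 Hz.
A longer pipe has a lower fundamental; the adjustment lowers the air column's frequency.
The beat rate rose, so the adjustment moved the air column further from 561 Hz — it was already below the reference.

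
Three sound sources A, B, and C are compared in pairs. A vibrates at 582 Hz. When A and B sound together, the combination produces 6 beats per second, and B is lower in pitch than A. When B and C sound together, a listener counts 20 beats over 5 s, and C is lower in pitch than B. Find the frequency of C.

B is below A, so f_B = 582 − 6 = 576 Hz.
B–C: Beat frequency = 20/5 = 4 Hz.
C is below B, so f_C = 576 − 4 = 572 Hz.

572 Hz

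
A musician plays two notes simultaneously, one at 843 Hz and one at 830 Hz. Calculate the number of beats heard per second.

f_beat = |f₁ − f₂|.
|843 − 830| = 13 Hz.

13 Hz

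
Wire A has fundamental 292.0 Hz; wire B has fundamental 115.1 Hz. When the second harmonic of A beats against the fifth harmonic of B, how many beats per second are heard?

8.5 Hz

Second harmonic of the first: 2·292.0 = 584.0 Hz.
Fifth harmonic of the second: 5·115.1 = 575.5 Hz.
f_beat = |584.0 − 575.5| = 8.5 Hz.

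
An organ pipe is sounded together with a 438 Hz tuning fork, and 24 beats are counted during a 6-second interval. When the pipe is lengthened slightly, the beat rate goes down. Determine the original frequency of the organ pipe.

442 Hz

Beat frequency = 24/6 = 4 Hz.
|f − 438| = 4, so the organ pipe was at either 434 Hz or 442 Hz.
A longer pipe has a lower fundamental; the adjustment lowers the organ pipe's frequency.
The beat rate fell, so the adjustment moved the organ pipe toward 438 Hz — it must have started above the reference.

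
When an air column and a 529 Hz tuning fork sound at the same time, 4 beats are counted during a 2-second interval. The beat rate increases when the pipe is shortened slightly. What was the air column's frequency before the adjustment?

531 Hz

Beat frequency = 4/2 = 2 Hz.
|f − 529| = 2, so the air column was at either 527 Hz or 531 Hz.
A shorter pipe has a higher fundamental; the adjustment raises the air column's frequency.
The beat rate rose, so the adjustment moved the air column further from 529 Hz — it was already above the reference.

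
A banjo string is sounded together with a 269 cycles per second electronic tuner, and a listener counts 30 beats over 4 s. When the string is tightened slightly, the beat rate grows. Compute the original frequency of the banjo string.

276.5 Hz

Beat frequency = 30/4 = 7.5 Hz.
|f − 269| = 7.5, so the banjo string was at either 261.5 Hz or 276.5 Hz.
Increasing tension raises a string's frequency; the adjustment raises the banjo string's frequency.
The beat rate rose, so the adjustment moved the banjo string further from 269 Hz — it was already above the reference.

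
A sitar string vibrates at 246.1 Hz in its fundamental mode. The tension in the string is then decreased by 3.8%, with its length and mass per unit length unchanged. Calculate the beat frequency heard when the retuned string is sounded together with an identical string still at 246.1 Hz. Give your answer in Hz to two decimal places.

For a string, f ∝ √T, so the new frequency is 246.1·√0.962 = 241.3788 Hz.
f_beat = |241.3788 − 246.1| = 4.72 Hz.

4.72 Hz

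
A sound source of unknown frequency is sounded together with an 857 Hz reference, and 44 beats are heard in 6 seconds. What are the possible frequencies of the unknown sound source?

Beat frequency = 44/6 = 7.3333 Hz.
|f − 857| = 7.3333, so f = 857 ± 7.3333.

849.6667 Hz or 864.3333 Hz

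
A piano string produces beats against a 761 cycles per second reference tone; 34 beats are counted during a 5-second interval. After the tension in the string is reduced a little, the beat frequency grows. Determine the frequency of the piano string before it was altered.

Beat frequency = 34/5 = 6.8 Hz.
|f − 761| = 6.8, so the piano string was at either 754.2 Hz or 767.8 Hz.
Lower tension means lower frequency; the adjustment lowers the piano string's frequency.
The beat rate rose, so the adjustment moved the piano string further from 761 Hz — it was already below the reference.

754.2 Hz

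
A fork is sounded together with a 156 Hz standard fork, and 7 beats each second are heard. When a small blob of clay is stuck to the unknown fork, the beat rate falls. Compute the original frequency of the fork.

|f − 156| = 7, so the fork was at either 149 Hz or 163 Hz.
Adding mass to a fork lowers its frequency; the adjustment lowers the fork's frequency.
The beat rate fell, so the adjustment moved the fork toward 156 Hz — it must have started above the reference.

163 Hz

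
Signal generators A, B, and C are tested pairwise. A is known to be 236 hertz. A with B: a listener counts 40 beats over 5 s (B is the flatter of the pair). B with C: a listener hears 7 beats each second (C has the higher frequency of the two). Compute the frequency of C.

235 Hz

A–B: Beat frequency = 40/5 = 8 Hz.
B is below A, so f_B = 236 − 8 = 228 Hz.
C is above B, so f_C = 228 + 7 = 235 Hz.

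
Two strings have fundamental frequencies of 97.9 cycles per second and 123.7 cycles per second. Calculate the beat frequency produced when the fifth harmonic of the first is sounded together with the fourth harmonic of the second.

Fifth harmonic of the first: 5·97.9 = 489.5 Hz.
Fourth harmonic of the second: 4·123.7 = 494.8 Hz.
f_beat = |489.5 − 494.8| = 5.3 Hz.

5.3 Hz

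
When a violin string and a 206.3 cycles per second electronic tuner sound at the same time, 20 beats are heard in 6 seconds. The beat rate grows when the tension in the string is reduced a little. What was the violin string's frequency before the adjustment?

Beat frequency = 20/6 = 3.3333 Hz.
|f − 206.3| = 3.3333, so the violin string was at either 202.9667 Hz or 209.6333 Hz.
Lower tension means lower frequency; the adjustment lowers the violin string's frequency.
The beat rate rose, so the adjustment moved the violin string further from 206.3 Hz — it was already below the reference.

202.9667 Hz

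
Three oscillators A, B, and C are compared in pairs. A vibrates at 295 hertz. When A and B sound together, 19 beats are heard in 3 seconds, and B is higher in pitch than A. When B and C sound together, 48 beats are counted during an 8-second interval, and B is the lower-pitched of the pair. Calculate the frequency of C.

A–B: Beat frequency = 19/3 = 6.3333 Hz.
B is above A, so f_B = 295 + 6.3333 = 301.3333 Hz.
B–C: Beat frequency = 48/8 = 6 Hz.
C is above B, so f_C = 301.3333 + 6 = 307.3333 Hz.

307.3333 Hz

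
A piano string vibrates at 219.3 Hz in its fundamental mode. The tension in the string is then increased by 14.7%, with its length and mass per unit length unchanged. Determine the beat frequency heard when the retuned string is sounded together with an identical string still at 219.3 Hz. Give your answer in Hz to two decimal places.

15.57 Hz

For a string, f ∝ √T, so the new frequency is 219.3·√1.147 = 234.8661 Hz.
f_beat = |234.8661 − 219.3| = 15.57 Hz.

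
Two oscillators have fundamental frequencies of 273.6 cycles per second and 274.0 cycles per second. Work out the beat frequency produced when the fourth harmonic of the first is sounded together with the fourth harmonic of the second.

Fourth harmonic of the first: 4·273.6 = 1094.4 Hz.
Fourth harmonic of the second: 4·274.0 = 1096.0 Hz.
f_beat = |1094.4 − 1096.0| = 1.6 Hz.

1.6 Hz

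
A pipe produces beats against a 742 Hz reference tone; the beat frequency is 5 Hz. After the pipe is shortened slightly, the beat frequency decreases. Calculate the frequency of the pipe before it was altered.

737 Hz

|f − 742| = 5, so the pipe was at either 737 Hz or 747 Hz.
A shorter pipe has a higher fundamental; the adjustment raises the pipe's frequency.
The beat rate fell, so the adjustment moved the pipe toward 742 Hz — it must have started below the reference.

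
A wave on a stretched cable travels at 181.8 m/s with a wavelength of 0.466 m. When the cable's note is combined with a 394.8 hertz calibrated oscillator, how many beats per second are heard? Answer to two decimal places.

4.67 Hz

Source frequency f = v/λ = 181.8/0.466 = 390.1288 Hz.
f_beat = |390.1288 − 394.8| = 4.67 Hz.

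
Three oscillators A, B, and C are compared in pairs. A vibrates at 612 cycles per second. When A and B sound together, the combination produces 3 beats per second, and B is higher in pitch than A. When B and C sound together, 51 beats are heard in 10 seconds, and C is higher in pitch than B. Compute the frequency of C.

B is above A, so f_B = 612 + 3 = 615 Hz.
B–C: Beat frequency = 51/10 = 5.1 Hz.
C is above B, so f_C = 615 + 5.1 = 620.1 Hz.

620.1 Hz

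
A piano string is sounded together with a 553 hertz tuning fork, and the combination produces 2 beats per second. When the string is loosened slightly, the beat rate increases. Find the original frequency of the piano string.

551 Hz

|f − 553| = 2, so the piano string was at either 551 Hz or 555 Hz.
Reducing tension lowers a string's frequency; the adjustment lowers the piano string's frequency.
The beat rate rose, so the adjustment moved the piano string further from 553 Hz — it was already below the reference.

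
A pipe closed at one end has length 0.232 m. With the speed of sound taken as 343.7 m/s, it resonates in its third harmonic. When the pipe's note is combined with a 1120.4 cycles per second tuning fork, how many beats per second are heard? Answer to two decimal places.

Closed pipe (odd harmonics): f_n = n·v/(4L) = 3·343.7/(4·0.232) = 1111.0991 Hz.
f_beat = |1111.0991 − 1120.4| = 9.30 Hz.

9.30 Hz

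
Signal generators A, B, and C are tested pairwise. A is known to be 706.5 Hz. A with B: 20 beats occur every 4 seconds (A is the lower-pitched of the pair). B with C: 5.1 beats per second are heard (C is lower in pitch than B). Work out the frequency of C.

706.4 Hz

A–B: Beat frequency = 20/4 = 5 Hz.
B is above A, so f_B = 706.5 + 5 = 711.5 Hz.
C is below B, so f_C = 711.5 − 5.1 = 706.4 Hz.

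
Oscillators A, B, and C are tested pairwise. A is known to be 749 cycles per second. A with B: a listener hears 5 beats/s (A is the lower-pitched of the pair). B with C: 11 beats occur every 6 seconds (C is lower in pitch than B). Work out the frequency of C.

B is above A, so f_B = 749 + 5 = 754 Hz.
B–C: Beat frequency = 11/6 = 1.8333 Hz.
C is below B, so f_C = 754 − 1.8333 = 752.1667 Hz.

752.1667 Hz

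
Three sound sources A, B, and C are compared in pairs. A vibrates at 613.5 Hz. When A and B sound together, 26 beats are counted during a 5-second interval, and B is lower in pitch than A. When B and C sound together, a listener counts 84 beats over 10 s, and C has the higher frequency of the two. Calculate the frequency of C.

616.7 Hz

A–B: Beat frequency = 26/5 = 5.2 Hz.
B is below A, so f_B = 613.5 − 5.2 = 608.3 Hz.
B–C: Beat frequency = 84/10 = 8.4 Hz.
C is above B, so f_C = 608.3 + 8.4 = 616.7 Hz.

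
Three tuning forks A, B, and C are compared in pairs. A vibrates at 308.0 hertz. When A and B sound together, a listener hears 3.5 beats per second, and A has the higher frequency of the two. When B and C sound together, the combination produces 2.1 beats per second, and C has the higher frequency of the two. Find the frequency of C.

306.6 Hz

B is below A, so f_B = 308.0 − 3.5 = 304.5 Hz.
C is above B, so f_C = 304.5 + 2.1 = 306.6 Hz.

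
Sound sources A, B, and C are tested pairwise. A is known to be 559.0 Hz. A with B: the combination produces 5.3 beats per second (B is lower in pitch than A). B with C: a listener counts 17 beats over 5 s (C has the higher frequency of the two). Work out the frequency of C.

557.1 Hz

B is below A, so f_B = 559.0 − 5.3 = 553.7 Hz.
B–C: Beat frequency = 17/5 = 3.4 Hz.
C is above B, so f_C = 553.7 + 3.4 = 557.1 Hz.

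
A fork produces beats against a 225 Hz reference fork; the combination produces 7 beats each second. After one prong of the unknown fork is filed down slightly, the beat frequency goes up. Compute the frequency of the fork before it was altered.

232 Hz

|f − 225| = 7, so the fork was at either 218 Hz or 232 Hz.
Filing a prong removes mass and raises the fork's frequency; the adjustment raises the fork's frequency.
The beat rate rose, so the adjustment moved the fork further from 225 Hz — it was already above the reference.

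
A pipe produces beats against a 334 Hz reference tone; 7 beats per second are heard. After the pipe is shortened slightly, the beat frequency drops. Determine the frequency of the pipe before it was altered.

|f − 334| = 7, so the pipe was at either 327 Hz or 341 Hz.
A shorter pipe has a higher fundamental; the adjustment raises the pipe's frequency.
The beat rate fell, so the adjustment moved the pipe toward 334 Hz — it must have started below the reference.

327 Hz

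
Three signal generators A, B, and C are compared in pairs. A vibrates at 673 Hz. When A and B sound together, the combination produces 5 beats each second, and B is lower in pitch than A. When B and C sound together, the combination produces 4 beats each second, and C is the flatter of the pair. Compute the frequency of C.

B is below A, so f_B = 673 − 5 = 668 Hz.
C is below B, so f_C = 668 − 4 = 664 Hz.

664 Hz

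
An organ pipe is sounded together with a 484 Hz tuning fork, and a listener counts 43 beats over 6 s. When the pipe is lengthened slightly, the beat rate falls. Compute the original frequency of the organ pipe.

Beat frequency = 43/6 = 7.1667 Hz.
|f − 484| = 7.1667, so the organ pipe was at either 476.8333 Hz or 491.1667 Hz.
A longer pipe has a lower fundamental; the adjustment lowers the organ pipe's frequency.
The beat rate fell, so the adjustment moved the organ pipe toward 484 Hz — it must have started above the reference.

491.1667 Hz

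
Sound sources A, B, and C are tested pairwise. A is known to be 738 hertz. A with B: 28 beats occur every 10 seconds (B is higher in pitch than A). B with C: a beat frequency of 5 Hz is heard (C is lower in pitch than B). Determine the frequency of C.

A–B: Beat frequency = 28/10 = 2.8 Hz.
B is above A, so f_B = 738 + 2.8 = 740.8 Hz.
C is below B, so f_C = 740.8 − 5 = 735.8 Hz.

735.8 Hz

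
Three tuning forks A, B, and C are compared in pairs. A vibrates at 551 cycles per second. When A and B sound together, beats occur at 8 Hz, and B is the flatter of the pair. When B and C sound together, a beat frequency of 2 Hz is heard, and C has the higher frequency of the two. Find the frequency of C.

545 Hz

B is below A, so f_B = 551 − 8 = 543 Hz.
C is above B, so f_C = 543 + 2 = 545 Hz.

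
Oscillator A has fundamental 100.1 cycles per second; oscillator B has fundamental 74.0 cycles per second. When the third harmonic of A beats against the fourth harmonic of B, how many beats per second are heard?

4.3 Hz

Third harmonic of the first: 3·100.1 = 300.3 Hz.
Fourth harmonic of the second: 4·74.0 = 296.0 Hz.
f_beat = |300.3 − 296.0| = 4.3 Hz.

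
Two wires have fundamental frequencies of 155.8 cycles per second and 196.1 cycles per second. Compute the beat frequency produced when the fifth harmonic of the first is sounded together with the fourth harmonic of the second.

Fifth harmonic of the first: 5·155.8 = 779.0 Hz.
Fourth harmonic of the second: 4·196.1 = 784.4 Hz.
f_beat = |779.0 − 784.4| = 5.4 Hz.

5.4 Hz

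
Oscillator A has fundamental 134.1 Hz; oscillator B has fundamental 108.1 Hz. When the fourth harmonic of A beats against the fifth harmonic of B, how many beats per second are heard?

4.1 Hz

Fourth harmonic of the first: 4·134.1 = 536.4 Hz.
Fifth harmonic of the second: 5·108.1 = 540.5 Hz.
f_beat = |536.4 − 540.5| = 4.1 Hz.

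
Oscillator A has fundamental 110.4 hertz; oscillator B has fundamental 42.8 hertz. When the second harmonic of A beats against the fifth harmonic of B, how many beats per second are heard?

Second harmonic of the first: 2·110.4 = 220.8 Hz.
Fifth harmonic of the second: 5·42.8 = 214.0 Hz.
f_beat = |220.8 − 214.0| = 6.8 Hz.

6.8 Hz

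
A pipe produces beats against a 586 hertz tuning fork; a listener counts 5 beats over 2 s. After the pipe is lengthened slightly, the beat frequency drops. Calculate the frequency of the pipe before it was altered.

588.5 Hz

Beat frequency = 5/2 = 2.5 Hz.
|f − 586| = 2.5, so the pipe was at either 583.5 Hz or 588.5 Hz.
A longer pipe has a lower fundamental; the adjustment lowers the pipe's frequency.
The beat rate fell, so the adjustment moved the pipe toward 586 Hz — it must have started above the reference.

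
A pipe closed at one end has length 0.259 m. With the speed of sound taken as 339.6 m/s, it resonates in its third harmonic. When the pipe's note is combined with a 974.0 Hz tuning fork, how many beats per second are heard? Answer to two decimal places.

9.40 Hz

Closed pipe (odd harmonics): f_n = n·v/(4L) = 3·339.6/(4·0.259) = 983.3977 Hz.
f_beat = |983.3977 − 974.0| = 9.40 Hz.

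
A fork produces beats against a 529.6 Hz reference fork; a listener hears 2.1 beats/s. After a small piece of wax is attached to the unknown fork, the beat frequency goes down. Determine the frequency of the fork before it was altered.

|f − 529.6| = 2.1, so the fork was at either 527.5 Hz or 531.7 Hz.
Loading a fork with wax lowers its frequency; the adjustment lowers the fork's frequency.
The beat rate fell, so the adjustment moved the fork toward 529.6 Hz — it must have started above the reference.

531.7 Hz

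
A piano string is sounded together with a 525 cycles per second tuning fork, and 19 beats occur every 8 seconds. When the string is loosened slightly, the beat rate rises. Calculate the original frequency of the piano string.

Beat frequency = 19/8 = 2.375 Hz.
|f − 525| = 2.375, so the piano string was at either 522.625 Hz or 527.375 Hz.
Reducing tension lowers a string's frequency; the adjustment lowers the piano string's frequency.
The beat rate rose, so the adjustment moved the piano string further from 525 Hz — it was already below the reference.

522.625 Hz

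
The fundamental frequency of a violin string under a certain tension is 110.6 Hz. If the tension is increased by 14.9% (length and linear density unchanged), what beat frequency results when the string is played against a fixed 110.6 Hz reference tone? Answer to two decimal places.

7.95 Hz

For a string, f ∝ √T, so the new frequency is 110.6·√1.149 = 118.5537 Hz.
f_beat = |118.5537 − 110.6| = 7.95 Hz.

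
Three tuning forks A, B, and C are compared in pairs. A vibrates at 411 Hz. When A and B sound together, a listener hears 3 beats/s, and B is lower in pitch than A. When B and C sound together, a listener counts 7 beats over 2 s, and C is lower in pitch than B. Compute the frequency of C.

B is below A, so f_B = 411 − 3 = 408 Hz.
B–C: Beat frequency = 7/2 = 3.5 Hz.
C is below B, so f_C = 408 − 3.5 = 404.5 Hz.

404.5 Hz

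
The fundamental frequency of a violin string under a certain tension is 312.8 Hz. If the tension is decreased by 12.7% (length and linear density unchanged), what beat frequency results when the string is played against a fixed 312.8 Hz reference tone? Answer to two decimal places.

For a string, f ∝ √T, so the new frequency is 312.8·√0.873 = 292.2630 Hz.
f_beat = |292.2630 − 312.8| = 20.54 Hz.

20.54 Hz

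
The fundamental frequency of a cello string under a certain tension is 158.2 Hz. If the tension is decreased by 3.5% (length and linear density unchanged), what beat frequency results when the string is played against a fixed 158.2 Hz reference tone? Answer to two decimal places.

2.79 Hz

For a string, f ∝ √T, so the new frequency is 158.2·√0.965 = 155.4068 Hz.
f_beat = |155.4068 − 158.2| = 2.79 Hz.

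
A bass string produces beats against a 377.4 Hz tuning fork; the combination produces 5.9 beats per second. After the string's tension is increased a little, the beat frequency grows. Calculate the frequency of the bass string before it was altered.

|f − 377.4| = 5.9, so the bass string was at either 371.5 Hz or 383.3 Hz.
Higher tension means higher frequency; the adjustment raises the bass string's frequency.
The beat rate rose, so the adjustment moved the bass string further from 377.4 Hz — it was already above the reference.

383.3 Hz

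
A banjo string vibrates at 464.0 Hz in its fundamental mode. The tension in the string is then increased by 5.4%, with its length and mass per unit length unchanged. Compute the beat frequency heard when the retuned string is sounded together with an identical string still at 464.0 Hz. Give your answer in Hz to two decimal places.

For a string, f ∝ √T, so the new frequency is 464.0·√1.054 = 476.3633 Hz.
f_beat = |476.3633 − 464.0| = 12.36 Hz.

12.36 Hz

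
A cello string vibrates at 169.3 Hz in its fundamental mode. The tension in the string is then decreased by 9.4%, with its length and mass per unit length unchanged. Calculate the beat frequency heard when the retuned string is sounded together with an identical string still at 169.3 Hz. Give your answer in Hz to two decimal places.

For a string, f ∝ √T, so the new frequency is 169.3·√0.906 = 161.1466 Hz.
f_beat = |161.1466 − 169.3| = 8.15 Hz.

8.15 Hz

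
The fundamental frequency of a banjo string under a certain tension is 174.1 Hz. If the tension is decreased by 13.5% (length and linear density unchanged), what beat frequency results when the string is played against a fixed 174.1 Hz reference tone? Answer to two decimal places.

For a string, f ∝ √T, so the new frequency is 174.1·√0.865 = 161.9224 Hz.
f_beat = |161.9224 − 174.1| = 12.18 Hz.

12.18 Hz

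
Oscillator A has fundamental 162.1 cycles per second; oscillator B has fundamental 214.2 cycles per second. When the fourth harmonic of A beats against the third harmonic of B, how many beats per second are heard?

5.8 Hz

Fourth harmonic of the first: 4·162.1 = 648.4 Hz.
Third harmonic of the second: 3·214.2 = 642.6 Hz.
f_beat = |648.4 − 642.6| = 5.8 Hz.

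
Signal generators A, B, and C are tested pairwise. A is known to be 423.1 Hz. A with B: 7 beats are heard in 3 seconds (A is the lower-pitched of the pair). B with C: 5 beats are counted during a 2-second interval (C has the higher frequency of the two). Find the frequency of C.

427.9333 Hz

A–B: Beat frequency = 7/3 = 2.3333 Hz.
B is above A, so f_B = 423.1 + 2.3333 = 425.4333 Hz.
B–C: Beat frequency = 5/2 = 2.5 Hz.
C is above B, so f_C = 425.4333 + 2.5 = 427.9333 Hz.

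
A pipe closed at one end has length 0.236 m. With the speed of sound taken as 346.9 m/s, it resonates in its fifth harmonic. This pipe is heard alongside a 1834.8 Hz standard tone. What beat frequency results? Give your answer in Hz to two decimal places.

Closed pipe (odd harmonics): f_n = n·v/(4L) = 5·346.9/(4·0.236) = 1837.3941 Hz.
f_beat = |1837.3941 − 1834.8| = 2.59 Hz.

2.59 Hz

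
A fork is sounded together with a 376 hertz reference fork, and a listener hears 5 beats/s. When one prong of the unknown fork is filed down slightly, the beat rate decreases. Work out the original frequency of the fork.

371 Hz

|f − 376| = 5, so the fork was at either 371 Hz or 381 Hz.
Filing a prong removes mass and raises the fork's frequency; the adjustment raises the fork's frequency.
The beat rate fell, so the adjustment moved the fork toward 376 Hz — it must have started below the reference.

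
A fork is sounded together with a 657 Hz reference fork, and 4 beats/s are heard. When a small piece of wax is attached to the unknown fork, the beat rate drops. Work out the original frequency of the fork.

|f − 657| = 4, so the fork was at either 653 Hz or 661 Hz.
Loading a fork with wax lowers its frequency; the adjustment lowers the fork's frequency.
The beat rate fell, so the adjustment moved the fork toward 657 Hz — it must have started above the reference.

661 Hz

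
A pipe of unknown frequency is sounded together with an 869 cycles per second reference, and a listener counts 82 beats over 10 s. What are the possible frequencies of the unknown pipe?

860.8 Hz or 877.2 Hz

Beat frequency = 82/10 = 8.2 Hz.
|f − 869| = 8.2, so f = 869 ± 8.2.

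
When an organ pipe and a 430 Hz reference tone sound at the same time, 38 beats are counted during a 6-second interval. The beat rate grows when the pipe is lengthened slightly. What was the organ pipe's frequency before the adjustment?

Beat frequency = 38/6 = 6.3333 Hz.
|f − 430| = 6.3333, so the organ pipe was at either 423.6667 Hz or 436.3333 Hz.
A longer pipe has a lower fundamental; the adjustment lowers the organ pipe's frequency.
The beat rate rose, so the adjustment moved the organ pipe further from 430 Hz — it was already below the reference.

423.6667 Hz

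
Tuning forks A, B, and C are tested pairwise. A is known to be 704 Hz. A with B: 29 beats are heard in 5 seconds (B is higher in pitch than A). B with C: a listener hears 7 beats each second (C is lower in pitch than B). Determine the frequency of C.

702.8 Hz

A–B: Beat frequency = 29/5 = 5.8 Hz.
B is above A, so f_B = 704 + 5.8 = 709.8 Hz.
C is below B, so f_C = 709.8 − 7 = 702.8 Hz.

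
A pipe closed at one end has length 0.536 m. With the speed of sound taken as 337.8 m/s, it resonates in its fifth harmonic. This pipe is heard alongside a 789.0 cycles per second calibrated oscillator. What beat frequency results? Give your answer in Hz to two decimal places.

1.22 Hz

Closed pipe (odd harmonics): f_n = n·v/(4L) = 5·337.8/(4·0.536) = 787.7799 Hz.
f_beat = |787.7799 − 789.0| = 1.22 Hz.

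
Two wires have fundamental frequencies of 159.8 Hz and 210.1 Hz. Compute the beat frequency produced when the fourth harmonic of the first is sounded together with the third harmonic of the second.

Fourth harmonic of the first: 4·159.8 = 639.2 Hz.
Third harmonic of the second: 3·210.1 = 630.3 Hz.
f_beat = |639.2 − 630.3| = 8.9 Hz.

8.9 Hz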